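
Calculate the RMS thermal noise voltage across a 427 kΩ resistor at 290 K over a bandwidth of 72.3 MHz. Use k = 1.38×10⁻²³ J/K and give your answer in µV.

V_n = √(4kTRB)
4kTRB = 4 × 1.38×10⁻²³ × 290 × 4.27×10⁵ × 7.23×10⁷ = 4.94×10⁻⁷ V²
V_n = √(4.94×10⁻⁷) = 7.03×10⁻⁴ V = 703 µV

703 µV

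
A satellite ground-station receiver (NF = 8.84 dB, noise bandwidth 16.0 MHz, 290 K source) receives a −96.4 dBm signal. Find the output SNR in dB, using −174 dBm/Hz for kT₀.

Noise floor: N = −174 + 10 log₁₀(B) + NF
10 log₁₀(1.60×10⁷) = 72.04 dB
N = −174 + 72.04 + 8.84 = −93.12 dBm
SNR = P_sig − N = −96.4 − (−93.12) = −3.28 dB → −3.3 dB

−3.3 dB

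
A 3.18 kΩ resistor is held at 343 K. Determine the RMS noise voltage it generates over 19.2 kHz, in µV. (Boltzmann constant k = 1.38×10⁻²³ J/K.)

1.08 µV

V_n = √(4kTRB)
4kTRB = 4 × 1.38×10⁻²³ × 343 × 3.18×10³ × 1.92×10⁴ = 1.16×10⁻¹² V²
V_n = √(1.16×10⁻¹²) = 1.08×10⁻⁶ V = 1.08 µV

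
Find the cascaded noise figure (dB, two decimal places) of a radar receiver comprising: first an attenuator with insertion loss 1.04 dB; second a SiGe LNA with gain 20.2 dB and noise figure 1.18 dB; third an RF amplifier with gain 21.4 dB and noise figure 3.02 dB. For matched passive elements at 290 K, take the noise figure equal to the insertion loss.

2.25 dB

Convert to linear (a loss of L dB is a gain of −L dB): F_i = 10^(NF_i/10), G_i = 10^(G_i,dB/10)
  Stage 1: F_1 = 10^(1.04/10) = 1.271, G_1 = 10^(−1.04/10) = 0.7870
  Stage 2: F_2 = 10^(1.18/10) = 1.312, G_2 = 10^(20.2/10) = 104.7
  Stage 3: F_3 = 10^(3.02/10) = 2.004, G_3 = 10^(21.4/10) = 138.0
Friis cascade:
  F = 1.271 + (1.312 − 1)/0.7870 + (2.004 − 1)/82.41 = 1.679
NF = 10 log₁₀(1.679) = 2.25 dB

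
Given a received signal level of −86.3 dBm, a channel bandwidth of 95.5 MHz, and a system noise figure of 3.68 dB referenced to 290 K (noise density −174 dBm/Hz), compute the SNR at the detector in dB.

Noise floor: N = −174 + 10 log₁₀(B) + NF
10 log₁₀(9.55×10⁷) = 79.8 dB
N = −174 + 79.8 + 3.68 = −90.52 dBm
SNR = P_sig − N = −86.3 − (−90.52) = 4.22 dB → 4.2 dB

4.2 dB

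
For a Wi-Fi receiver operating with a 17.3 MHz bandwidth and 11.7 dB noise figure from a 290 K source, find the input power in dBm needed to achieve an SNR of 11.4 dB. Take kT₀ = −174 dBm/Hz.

Sensitivity = −174 + 10 log₁₀(B) + NF + SNR_min
= −174 + 72.38 + 11.7 + 11.4
= −78.52 dBm → −78.5 dBm

−78.5 dBm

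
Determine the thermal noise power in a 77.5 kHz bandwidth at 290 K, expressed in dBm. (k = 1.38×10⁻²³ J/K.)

P_n = kTB = 1.38×10⁻²³ × 290 × 7.75×10⁴ = 3.10×10⁻¹⁶ W
In dBm: 10 log₁₀(3.10×10⁻¹⁶ / 10⁻³) = −125.1 dBm

−125.1 dBm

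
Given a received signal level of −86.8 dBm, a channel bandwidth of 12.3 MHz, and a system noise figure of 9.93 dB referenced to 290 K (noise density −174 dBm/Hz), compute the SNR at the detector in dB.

6.4 dB

Noise floor: N = −174 + 10 log₁₀(B) + NF
10 log₁₀(1.23×10⁷) = 70.9 dB
N = −174 + 70.9 + 9.93 = −93.17 dBm
SNR = P_sig − N = −86.8 − (−93.17) = 6.37 dB → 6.4 dB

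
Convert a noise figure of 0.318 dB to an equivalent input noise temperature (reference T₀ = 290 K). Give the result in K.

F = 10^(0.318/10) = 1.07597
T_e = (F − 1)·T₀ = (1.07597 − 1) × 290 = 22.0 K

22.0 K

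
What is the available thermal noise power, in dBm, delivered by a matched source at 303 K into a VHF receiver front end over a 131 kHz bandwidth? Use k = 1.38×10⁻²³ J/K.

P_n = kTB = 1.38×10⁻²³ × 303 × 1.31×10⁵ = 5.48×10⁻¹⁶ W
In dBm: 10 log₁₀(5.48×10⁻¹⁶ / 10⁻³) = −122.6 dBm

−122.6 dBm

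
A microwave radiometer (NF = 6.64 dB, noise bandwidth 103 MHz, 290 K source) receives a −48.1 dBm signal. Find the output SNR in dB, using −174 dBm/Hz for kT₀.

39.1 dB

Noise floor: N = −174 + 10 log₁₀(B) + NF
10 log₁₀(1.03×10⁸) = 80.13 dB
N = −174 + 80.13 + 6.64 = −87.23 dBm
SNR = P_sig − N = −48.1 − (−87.23) = 39.13 dB → 39.1 dB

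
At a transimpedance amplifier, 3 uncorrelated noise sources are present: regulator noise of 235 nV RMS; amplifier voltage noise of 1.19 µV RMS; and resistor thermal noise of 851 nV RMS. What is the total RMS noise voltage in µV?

Uncorrelated sources add in power (mean-square): V_tot = √(ΣV_i²)
V_tot = √[(2.35×10⁻⁷)² + (1.19×10⁻⁶)² + (8.51×10⁻⁷)²] = 1.48×10⁻⁶ V = 1.48 µV

1.48 µV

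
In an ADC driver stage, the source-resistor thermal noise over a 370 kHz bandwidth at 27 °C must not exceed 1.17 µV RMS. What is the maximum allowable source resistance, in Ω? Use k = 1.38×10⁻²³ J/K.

223 Ω

T = 27 °C + 273.15 = 300.15 K
Johnson–Nyquist: V_n = √(4kTRB) ⇒ R = V_n² / (4kTB)
4kTB = 4 × 1.38×10⁻²³ × 300.15 × 3.70×10⁵ = 6.13×10⁻¹⁵
R = (1.17×10⁻⁶)² / 6.13×10⁻¹⁵ = 2.23×10² Ω = 223 Ω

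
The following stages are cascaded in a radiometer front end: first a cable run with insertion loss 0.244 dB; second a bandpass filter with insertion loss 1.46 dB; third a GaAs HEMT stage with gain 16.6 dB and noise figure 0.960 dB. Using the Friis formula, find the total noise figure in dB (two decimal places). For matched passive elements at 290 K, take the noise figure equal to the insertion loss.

2.66 dB

Convert to linear (a loss of L dB is a gain of −L dB): F_i = 10^(NF_i/10), G_i = 10^(G_i,dB/10)
  Stage 1: F_1 = 10^(0.244/10) = 1.058, G_1 = 10^(−0.244/10) = 0.9454
  Stage 2: F_2 = 10^(1.46/10) = 1.400, G_2 = 10^(−1.46/10) = 0.7145
  Stage 3: F_3 = 10^(0.960/10) = 1.247, G_3 = 10^(16.6/10) = 45.71
Friis cascade:
  F = 1.058 + (1.400 − 1)/0.9454 + (1.247 − 1)/0.6755 = 1.847
NF = 10 log₁₀(1.847) = 2.66 dB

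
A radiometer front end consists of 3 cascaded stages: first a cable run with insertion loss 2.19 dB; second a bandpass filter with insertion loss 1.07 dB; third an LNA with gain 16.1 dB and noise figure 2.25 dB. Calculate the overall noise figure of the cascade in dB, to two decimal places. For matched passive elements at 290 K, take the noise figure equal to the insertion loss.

Convert to linear (a loss of L dB is a gain of −L dB): F_i = 10^(NF_i/10), G_i = 10^(G_i,dB/10)
  Stage 1: F_1 = 10^(2.19/10) = 1.656, G_1 = 10^(−2.19/10) = 0.6039
  Stage 2: F_2 = 10^(1.07/10) = 1.279, G_2 = 10^(−1.07/10) = 0.7816
  Stage 3: F_3 = 10^(2.25/10) = 1.679, G_3 = 10^(16.1/10) = 40.74
Friis cascade:
  F = 1.656 + (1.279 − 1)/0.6039 + (1.679 − 1)/0.4721 = 3.556
NF = 10 log₁₀(3.556) = 5.51 dB

5.51 dB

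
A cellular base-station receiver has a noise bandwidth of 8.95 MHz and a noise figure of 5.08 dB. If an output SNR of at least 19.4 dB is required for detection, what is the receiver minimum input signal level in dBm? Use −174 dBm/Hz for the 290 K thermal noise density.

Sensitivity = −174 + 10 log₁₀(B) + NF + SNR_min
= −174 + 69.52 + 5.08 + 19.4
= −80.00 dBm → −80.0 dBm

−80.0 dBm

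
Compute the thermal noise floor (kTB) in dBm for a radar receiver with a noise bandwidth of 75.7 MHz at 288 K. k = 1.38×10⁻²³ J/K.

−95.2 dBm

P_n = kTB = 1.38×10⁻²³ × 288 × 7.57×10⁷ = 3.01×10⁻¹³ W
In dBm: 10 log₁₀(3.01×10⁻¹³ / 10⁻³) = −95.2 dBm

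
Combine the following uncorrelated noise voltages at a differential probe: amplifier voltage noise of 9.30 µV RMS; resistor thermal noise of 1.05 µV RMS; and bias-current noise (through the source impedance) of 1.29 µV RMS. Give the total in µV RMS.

9.45 µV

Uncorrelated sources add in power (mean-square): V_tot = √(ΣV_i²)
V_tot = √[(9.30×10⁻⁶)² + (1.05×10⁻⁶)² + (1.29×10⁻⁶)²] = 9.45×10⁻⁶ V = 9.45 µV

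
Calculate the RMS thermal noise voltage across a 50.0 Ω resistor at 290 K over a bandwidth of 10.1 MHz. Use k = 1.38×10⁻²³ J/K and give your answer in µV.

2.84 µV

V_n = √(4kTRB)
4kTRB = 4 × 1.38×10⁻²³ × 290 × 5.00×10¹ × 1.01×10⁷ = 8.08×10⁻¹² V²
V_n = √(8.08×10⁻¹²) = 2.84×10⁻⁶ V = 2.84 µV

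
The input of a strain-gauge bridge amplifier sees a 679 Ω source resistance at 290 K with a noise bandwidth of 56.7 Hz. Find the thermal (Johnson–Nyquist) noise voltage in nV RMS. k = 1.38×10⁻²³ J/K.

V_n = √(4kTRB)
4kTRB = 4 × 1.38×10⁻²³ × 290 × 6.79×10² × 5.67×10¹ = 6.16×10⁻¹⁶ V²
V_n = √(6.16×10⁻¹⁶) = 2.48×10⁻⁸ V = 24.8 nV

24.8 nV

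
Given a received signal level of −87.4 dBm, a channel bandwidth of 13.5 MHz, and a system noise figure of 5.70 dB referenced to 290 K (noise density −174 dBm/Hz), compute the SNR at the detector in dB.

Noise floor: N = −174 + 10 log₁₀(B) + NF
10 log₁₀(1.35×10⁷) = 71.3 dB
N = −174 + 71.3 + 5.70 = −97.00 dBm
SNR = P_sig − N = −87.4 − (−97.00) = 9.60 dB → 9.6 dB

9.6 dB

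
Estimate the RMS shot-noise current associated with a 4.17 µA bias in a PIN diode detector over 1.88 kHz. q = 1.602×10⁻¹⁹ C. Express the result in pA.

I_n = √(2qI·B)
2qI·B = 2 × 1.602×10⁻¹⁹ × 4.17×10⁻⁶ × 1.88×10³ = 2.51×10⁻²¹ A²
I_n = √(2.51×10⁻²¹) = 5.01×10⁻¹¹ A = 50.1 pA

50.1 pA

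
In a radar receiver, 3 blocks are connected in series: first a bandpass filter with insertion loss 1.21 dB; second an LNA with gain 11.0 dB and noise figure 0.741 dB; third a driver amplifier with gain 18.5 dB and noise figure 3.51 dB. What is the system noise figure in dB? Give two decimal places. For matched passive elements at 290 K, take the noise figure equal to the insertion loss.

2.30 dB

Convert to linear (a loss of L dB is a gain of −L dB): F_i = 10^(NF_i/10), G_i = 10^(G_i,dB/10)
  Stage 1: F_1 = 10^(1.21/10) = 1.321, G_1 = 10^(−1.21/10) = 0.7568
  Stage 2: F_2 = 10^(0.741/10) = 1.186, G_2 = 10^(11.0/10) = 12.59
  Stage 3: F_3 = 10^(3.51/10) = 2.244, G_3 = 10^(18.5/10) = 70.79
Friis cascade:
  F = 1.321 + (1.186 − 1)/0.7568 + (2.244 − 1)/9.528 = 1.698
NF = 10 log₁₀(1.698) = 2.30 dB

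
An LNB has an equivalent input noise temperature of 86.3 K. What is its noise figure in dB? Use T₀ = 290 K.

1.13 dB

F = 1 + T_e/T₀ = 1 + 86.3/290 = 1.29759
NF = 10 log₁₀(1.29759) = 1.13 dB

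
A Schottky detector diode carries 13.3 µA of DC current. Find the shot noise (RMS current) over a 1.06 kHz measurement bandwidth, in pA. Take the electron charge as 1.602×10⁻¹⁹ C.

I_n = √(2qI·B)
2qI·B = 2 × 1.602×10⁻¹⁹ × 1.33×10⁻⁵ × 1.06×10³ = 4.52×10⁻²¹ A²
I_n = √(4.52×10⁻²¹) = 6.72×10⁻¹¹ A = 67.2 pA

67.2 pA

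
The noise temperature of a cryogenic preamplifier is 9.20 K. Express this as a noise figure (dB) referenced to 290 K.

F = 1 + T_e/T₀ = 1 + 9.20/290 = 1.03172
NF = 10 log₁₀(1.03172) = 0.136 dB

0.136 dB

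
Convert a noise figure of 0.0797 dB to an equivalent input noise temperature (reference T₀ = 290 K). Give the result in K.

F = 10^(0.0797/10) = 1.01852
T_e = (F − 1)·T₀ = (1.01852 − 1) × 290 = 5.37 K

5.37 K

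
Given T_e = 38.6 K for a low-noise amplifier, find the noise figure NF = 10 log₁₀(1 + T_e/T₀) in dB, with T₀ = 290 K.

0.543 dB

F = 1 + T_e/T₀ = 1 + 38.6/290 = 1.1331
NF = 10 log₁₀(1.1331) = 0.543 dB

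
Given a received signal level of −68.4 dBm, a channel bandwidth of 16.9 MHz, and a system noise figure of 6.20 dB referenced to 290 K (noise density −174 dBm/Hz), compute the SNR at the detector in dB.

Noise floor: N = −174 + 10 log₁₀(B) + NF
10 log₁₀(1.69×10⁷) = 72.28 dB
N = −174 + 72.28 + 6.20 = −95.52 dBm
SNR = P_sig − N = −68.4 − (−95.52) = 27.12 dB → 27.1 dB

27.1 dB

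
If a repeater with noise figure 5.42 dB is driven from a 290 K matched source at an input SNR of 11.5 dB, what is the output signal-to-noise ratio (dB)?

6.08 dB

By definition F = SNR_in/SNR_out, so in dB: SNR_out = SNR_in − NF
SNR_out = 11.5 − 5.42 = 6.08 dB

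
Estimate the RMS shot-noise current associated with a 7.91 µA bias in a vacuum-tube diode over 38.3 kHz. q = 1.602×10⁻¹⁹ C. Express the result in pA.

I_n = √(2qI·B)
2qI·B = 2 × 1.602×10⁻¹⁹ × 7.91×10⁻⁶ × 3.83×10⁴ = 9.71×10⁻²⁰ A²
I_n = √(9.71×10⁻²⁰) = 3.12×10⁻¹⁰ A = 312 pA

312 pA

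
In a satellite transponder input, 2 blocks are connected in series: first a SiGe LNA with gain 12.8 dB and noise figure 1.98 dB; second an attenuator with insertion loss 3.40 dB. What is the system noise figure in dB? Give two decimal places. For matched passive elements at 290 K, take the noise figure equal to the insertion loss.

Convert to linear (a loss of L dB is a gain of −L dB): F_i = 10^(NF_i/10), G_i = 10^(G_i,dB/10)
  Stage 1: F_1 = 10^(1.98/10) = 1.578, G_1 = 10^(12.8/10) = 19.05
  Stage 2: F_2 = 10^(3.40/10) = 2.188, G_2 = 10^(−3.40/10) = 0.4571
Friis cascade:
  F = 1.578 + (2.188 − 1)/19.05 = 1.640
NF = 10 log₁₀(1.640) = 2.15 dB

2.15 dB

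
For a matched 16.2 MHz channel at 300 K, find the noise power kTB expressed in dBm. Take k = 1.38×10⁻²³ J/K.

P_n = kTB = 1.38×10⁻²³ × 300 × 1.62×10⁷ = 6.71×10⁻¹⁴ W
In dBm: 10 log₁₀(6.71×10⁻¹⁴ / 10⁻³) = −101.7 dBm

−101.7 dBm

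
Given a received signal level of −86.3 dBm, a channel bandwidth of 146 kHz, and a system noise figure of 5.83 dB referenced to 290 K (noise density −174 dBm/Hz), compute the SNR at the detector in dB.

Noise floor: N = −174 + 10 log₁₀(B) + NF
10 log₁₀(1.46×10⁵) = 51.64 dB
N = −174 + 51.64 + 5.83 = −116.53 dBm
SNR = P_sig − N = −86.3 − (−116.53) = 30.23 dB → 30.2 dB

30.2 dB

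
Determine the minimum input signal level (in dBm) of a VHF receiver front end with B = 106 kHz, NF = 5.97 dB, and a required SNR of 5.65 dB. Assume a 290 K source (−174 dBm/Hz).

Sensitivity = −174 + 10 log₁₀(B) + NF + SNR_min
= −174 + 50.25 + 5.97 + 5.65
= −112.13 dBm → −112.1 dBm

−112.1 dBm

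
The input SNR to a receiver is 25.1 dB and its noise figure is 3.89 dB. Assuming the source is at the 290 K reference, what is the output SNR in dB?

By definition F = SNR_in/SNR_out, so in dB: SNR_out = SNR_in − NF
SNR_out = 25.1 − 3.89 = 21.21 dB

21.21 dB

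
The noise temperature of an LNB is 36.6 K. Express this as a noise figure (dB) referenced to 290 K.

0.516 dB

F = 1 + T_e/T₀ = 1 + 36.6/290 = 1.12621
NF = 10 log₁₀(1.12621) = 0.516 dB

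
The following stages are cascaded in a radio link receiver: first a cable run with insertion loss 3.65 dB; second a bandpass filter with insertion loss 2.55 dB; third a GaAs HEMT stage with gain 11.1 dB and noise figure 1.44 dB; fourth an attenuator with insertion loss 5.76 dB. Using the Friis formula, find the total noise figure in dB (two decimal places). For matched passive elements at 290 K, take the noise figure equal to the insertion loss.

8.26 dB

Convert to linear (a loss of L dB is a gain of −L dB): F_i = 10^(NF_i/10), G_i = 10^(G_i,dB/10)
  Stage 1: F_1 = 10^(3.65/10) = 2.317, G_1 = 10^(−3.65/10) = 0.4315
  Stage 2: F_2 = 10^(2.55/10) = 1.799, G_2 = 10^(−2.55/10) = 0.5559
  Stage 3: F_3 = 10^(1.44/10) = 1.393, G_3 = 10^(11.1/10) = 12.88
  Stage 4: F_4 = 10^(5.76/10) = 3.767, G_4 = 10^(−5.76/10) = 0.2655
Friis cascade:
  F = 2.317 + (1.799 − 1)/0.4315 + (1.393 − 1)/0.2399 + (3.767 − 1)/3.090 = 6.703
NF = 10 log₁₀(6.703) = 8.26 dB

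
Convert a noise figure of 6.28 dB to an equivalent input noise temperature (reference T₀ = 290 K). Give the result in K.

941 K

F = 10^(6.28/10) = 4.2462
T_e = (F − 1)·T₀ = (4.2462 − 1) × 290 = 941 K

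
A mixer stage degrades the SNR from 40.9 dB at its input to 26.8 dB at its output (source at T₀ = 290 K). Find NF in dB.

NF (dB) = SNR_in(dB) − SNR_out(dB) when the source is at T₀
NF = 40.9 − 26.8 = 14.1 dB

14.1 dB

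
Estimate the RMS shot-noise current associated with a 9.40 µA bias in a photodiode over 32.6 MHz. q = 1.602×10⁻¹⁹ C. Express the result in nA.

9.91 nA

I_n = √(2qI·B)
2qI·B = 2 × 1.602×10⁻¹⁹ × 9.40×10⁻⁶ × 3.26×10⁷ = 9.82×10⁻¹⁷ A²
I_n = √(9.82×10⁻¹⁷) = 9.91×10⁻⁹ A = 9.91 nA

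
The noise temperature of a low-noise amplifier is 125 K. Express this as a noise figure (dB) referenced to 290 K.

F = 1 + T_e/T₀ = 1 + 125/290 = 1.43103
NF = 10 log₁₀(1.43103) = 1.56 dB

1.56 dB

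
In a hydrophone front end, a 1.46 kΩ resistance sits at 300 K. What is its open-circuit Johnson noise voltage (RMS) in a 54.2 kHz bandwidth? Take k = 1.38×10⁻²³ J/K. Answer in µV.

1.14 µV

V_n = √(4kTRB)
4kTRB = 4 × 1.38×10⁻²³ × 300 × 1.46×10³ × 5.42×10⁴ = 1.31×10⁻¹² V²
V_n = √(1.31×10⁻¹²) = 1.14×10⁻⁶ V = 1.14 µV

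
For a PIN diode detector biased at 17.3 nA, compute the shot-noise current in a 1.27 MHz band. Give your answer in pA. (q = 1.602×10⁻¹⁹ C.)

83.9 pA

I_n = √(2qI·B)
2qI·B = 2 × 1.602×10⁻¹⁹ × 1.73×10⁻⁸ × 1.27×10⁶ = 7.04×10⁻²¹ A²
I_n = √(7.04×10⁻²¹) = 8.39×10⁻¹¹ A = 83.9 pA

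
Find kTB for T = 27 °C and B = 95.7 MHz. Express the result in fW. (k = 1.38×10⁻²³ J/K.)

396 fW

T = 27 °C + 273.15 = 300.15 K
P_n = kTB = 1.38×10⁻²³ × 300.15 × 9.57×10⁷ = 3.96×10⁻¹³ W = 396 fW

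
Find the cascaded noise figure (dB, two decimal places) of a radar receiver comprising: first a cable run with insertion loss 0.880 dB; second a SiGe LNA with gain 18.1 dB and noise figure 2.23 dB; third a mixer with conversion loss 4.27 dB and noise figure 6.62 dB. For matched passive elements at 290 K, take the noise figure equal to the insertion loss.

3.25 dB

Convert to linear (a loss of L dB is a gain of −L dB): F_i = 10^(NF_i/10), G_i = 10^(G_i,dB/10)
  Stage 1: F_1 = 10^(0.880/10) = 1.225, G_1 = 10^(−0.880/10) = 0.8166
  Stage 2: F_2 = 10^(2.23/10) = 1.671, G_2 = 10^(18.1/10) = 64.57
  Stage 3: F_3 = 10^(6.62/10) = 4.592, G_3 = 10^(−4.27/10) = 0.3741
Friis cascade:
  F = 1.225 + (1.671 − 1)/0.8166 + (4.592 − 1)/52.72 = 2.115
NF = 10 log₁₀(2.115) = 3.25 dB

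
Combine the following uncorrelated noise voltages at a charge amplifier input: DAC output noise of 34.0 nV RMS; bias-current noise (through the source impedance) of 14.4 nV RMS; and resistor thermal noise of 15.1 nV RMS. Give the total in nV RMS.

39.9 nV

Uncorrelated sources add in power (mean-square): V_tot = √(ΣV_i²)
V_tot = √[(3.40×10⁻⁸)² + (1.44×10⁻⁸)² + (1.51×10⁻⁸)²] = 3.99×10⁻⁸ V = 39.9 nV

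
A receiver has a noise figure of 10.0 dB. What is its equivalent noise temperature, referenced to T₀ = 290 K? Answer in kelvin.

2610 K

F = 10^(10.0/10) = 10
T_e = (F − 1)·T₀ = (10 − 1) × 290 = 2610 K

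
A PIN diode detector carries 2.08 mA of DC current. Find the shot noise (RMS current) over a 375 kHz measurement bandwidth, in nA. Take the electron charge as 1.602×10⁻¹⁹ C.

15.8 nA

I_n = √(2qI·B)
2qI·B = 2 × 1.602×10⁻¹⁹ × 2.08×10⁻³ × 3.75×10⁵ = 2.50×10⁻¹⁶ A²
I_n = √(2.50×10⁻¹⁶) = 1.58×10⁻⁸ A = 15.8 nA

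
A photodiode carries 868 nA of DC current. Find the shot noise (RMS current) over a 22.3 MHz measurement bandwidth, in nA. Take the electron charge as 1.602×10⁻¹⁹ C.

2.49 nA

I_n = √(2qI·B)
2qI·B = 2 × 1.602×10⁻¹⁹ × 8.68×10⁻⁷ × 2.23×10⁷ = 6.20×10⁻¹⁸ A²
I_n = √(6.20×10⁻¹⁸) = 2.49×10⁻⁹ A = 2.49 nA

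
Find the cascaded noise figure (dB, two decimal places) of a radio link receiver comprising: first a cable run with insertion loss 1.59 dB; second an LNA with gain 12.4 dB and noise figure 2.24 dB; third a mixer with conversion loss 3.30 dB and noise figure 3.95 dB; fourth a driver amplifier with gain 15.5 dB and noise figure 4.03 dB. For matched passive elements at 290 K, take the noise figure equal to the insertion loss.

Convert to linear (a loss of L dB is a gain of −L dB): F_i = 10^(NF_i/10), G_i = 10^(G_i,dB/10)
  Stage 1: F_1 = 10^(1.59/10) = 1.442, G_1 = 10^(−1.59/10) = 0.6934
  Stage 2: F_2 = 10^(2.24/10) = 1.675, G_2 = 10^(12.4/10) = 17.38
  Stage 3: F_3 = 10^(3.95/10) = 2.483, G_3 = 10^(−3.30/10) = 0.4677
  Stage 4: F_4 = 10^(4.03/10) = 2.529, G_4 = 10^(15.5/10) = 35.48
Friis cascade:
  F = 1.442 + (1.675 − 1)/0.6934 + (2.483 − 1)/12.05 + (2.529 − 1)/5.636 = 2.810
NF = 10 log₁₀(2.810) = 4.49 dB

4.49 dB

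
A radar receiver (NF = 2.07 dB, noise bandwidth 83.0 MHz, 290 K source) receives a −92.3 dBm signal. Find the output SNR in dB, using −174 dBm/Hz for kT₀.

Noise floor: N = −174 + 10 log₁₀(B) + NF
10 log₁₀(8.30×10⁷) = 79.19 dB
N = −174 + 79.19 + 2.07 = −92.74 dBm
SNR = P_sig − N = −92.3 − (−92.74) = 0.44 dB → 0.4 dB

0.4 dB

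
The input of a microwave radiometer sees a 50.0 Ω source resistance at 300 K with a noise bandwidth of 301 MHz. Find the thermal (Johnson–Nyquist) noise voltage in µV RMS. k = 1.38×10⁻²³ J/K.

V_n = √(4kTRB)
4kTRB = 4 × 1.38×10⁻²³ × 300 × 5.00×10¹ × 3.01×10⁸ = 2.49×10⁻¹⁰ V²
V_n = √(2.49×10⁻¹⁰) = 1.58×10⁻⁵ V = 15.8 µV

15.8 µV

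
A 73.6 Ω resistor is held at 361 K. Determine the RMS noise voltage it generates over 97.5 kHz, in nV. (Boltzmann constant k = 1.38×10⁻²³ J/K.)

V_n = √(4kTRB)
4kTRB = 4 × 1.38×10⁻²³ × 361 × 7.36×10¹ × 9.75×10⁴ = 1.43×10⁻¹³ V²
V_n = √(1.43×10⁻¹³) = 3.78×10⁻⁷ V = 378 nV

378 nV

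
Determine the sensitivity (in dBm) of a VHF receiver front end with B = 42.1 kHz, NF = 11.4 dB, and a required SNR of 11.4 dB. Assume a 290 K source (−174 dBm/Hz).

Sensitivity = −174 + 10 log₁₀(B) + NF + SNR_min
= −174 + 46.24 + 11.4 + 11.4
= −104.96 dBm → −105.0 dBm

−105.0 dBm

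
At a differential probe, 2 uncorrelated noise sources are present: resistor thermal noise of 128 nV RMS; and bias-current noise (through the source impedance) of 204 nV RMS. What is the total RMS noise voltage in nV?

Uncorrelated sources add in power (mean-square): V_tot = √(ΣV_i²)
V_tot = √[(1.28×10⁻⁷)² + (2.04×10⁻⁷)²] = 2.41×10⁻⁷ V = 241 nV

241 nV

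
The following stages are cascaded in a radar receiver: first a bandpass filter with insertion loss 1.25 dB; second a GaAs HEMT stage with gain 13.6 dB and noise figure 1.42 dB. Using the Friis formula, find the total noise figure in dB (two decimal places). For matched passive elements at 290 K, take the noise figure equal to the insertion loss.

Convert to linear (a loss of L dB is a gain of −L dB): F_i = 10^(NF_i/10), G_i = 10^(G_i,dB/10)
  Stage 1: F_1 = 10^(1.25/10) = 1.334, G_1 = 10^(−1.25/10) = 0.7499
  Stage 2: F_2 = 10^(1.42/10) = 1.387, G_2 = 10^(13.6/10) = 22.91
Friis cascade:
  F = 1.334 + (1.387 − 1)/0.7499 = 1.849
NF = 10 log₁₀(1.849) = 2.67 dB

2.67 dB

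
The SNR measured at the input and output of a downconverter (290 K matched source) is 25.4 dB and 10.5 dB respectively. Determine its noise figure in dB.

NF (dB) = SNR_in(dB) − SNR_out(dB) when the source is at T₀
NF = 25.4 − 10.5 = 14.9 dB

14.9 dB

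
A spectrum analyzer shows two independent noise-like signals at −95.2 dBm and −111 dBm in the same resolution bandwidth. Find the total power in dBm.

−95.1 dBm

Convert to linear, add, convert back:
P₁ = 3.02×10⁻¹³ W, P₂ = 7.94×10⁻¹⁵ W
P_tot = 3.10×10⁻¹³ W → 10 log₁₀(P_tot / 10⁻³) = −95.1 dBm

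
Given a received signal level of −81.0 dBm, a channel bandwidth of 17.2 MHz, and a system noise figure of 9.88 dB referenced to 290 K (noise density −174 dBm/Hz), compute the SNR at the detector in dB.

Noise floor: N = −174 + 10 log₁₀(B) + NF
10 log₁₀(1.72×10⁷) = 72.36 dB
N = −174 + 72.36 + 9.88 = −91.76 dBm
SNR = P_sig − N = −81.0 − (−91.76) = 10.76 dB → 10.8 dB

10.8 dB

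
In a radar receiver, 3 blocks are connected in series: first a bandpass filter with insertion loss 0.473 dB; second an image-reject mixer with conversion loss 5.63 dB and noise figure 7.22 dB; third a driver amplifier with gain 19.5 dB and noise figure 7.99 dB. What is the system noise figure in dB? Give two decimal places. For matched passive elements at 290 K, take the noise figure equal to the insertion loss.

Convert to linear (a loss of L dB is a gain of −L dB): F_i = 10^(NF_i/10), G_i = 10^(G_i,dB/10)
  Stage 1: F_1 = 10^(0.473/10) = 1.115, G_1 = 10^(−0.473/10) = 0.8968
  Stage 2: F_2 = 10^(7.22/10) = 5.272, G_2 = 10^(−5.63/10) = 0.2735
  Stage 3: F_3 = 10^(7.99/10) = 6.295, G_3 = 10^(19.5/10) = 89.13
Friis cascade:
  F = 1.115 + (5.272 − 1)/0.8968 + (6.295 − 1)/0.2453 = 27.46
NF = 10 log₁₀(27.46) = 14.39 dB

14.39 dB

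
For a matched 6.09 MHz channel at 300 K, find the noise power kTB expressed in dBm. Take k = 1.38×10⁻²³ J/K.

P_n = kTB = 1.38×10⁻²³ × 300 × 6.09×10⁶ = 2.52×10⁻¹⁴ W
In dBm: 10 log₁₀(2.52×10⁻¹⁴ / 10⁻³) = −106.0 dBm

−106.0 dBm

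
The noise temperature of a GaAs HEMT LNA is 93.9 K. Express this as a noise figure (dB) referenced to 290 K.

1.22 dB

F = 1 + T_e/T₀ = 1 + 93.9/290 = 1.32379
NF = 10 log₁₀(1.32379) = 1.22 dB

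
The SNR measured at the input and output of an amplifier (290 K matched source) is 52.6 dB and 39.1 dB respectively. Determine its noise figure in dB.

13.5 dB

NF (dB) = SNR_in(dB) − SNR_out(dB) when the source is at T₀
NF = 52.6 − 39.1 = 13.5 dB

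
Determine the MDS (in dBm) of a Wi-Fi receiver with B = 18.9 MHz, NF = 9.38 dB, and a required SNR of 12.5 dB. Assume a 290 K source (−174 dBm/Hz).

−79.4 dBm

Sensitivity = −174 + 10 log₁₀(B) + NF + SNR_min
= −174 + 72.76 + 9.38 + 12.5
= −79.36 dBm → −79.4 dBm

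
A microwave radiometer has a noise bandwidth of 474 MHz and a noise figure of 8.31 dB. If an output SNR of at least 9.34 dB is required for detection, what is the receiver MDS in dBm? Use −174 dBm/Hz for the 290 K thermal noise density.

−69.6 dBm

Sensitivity = −174 + 10 log₁₀(B) + NF + SNR_min
= −174 + 86.76 + 8.31 + 9.34
= −69.59 dBm → −69.6 dBm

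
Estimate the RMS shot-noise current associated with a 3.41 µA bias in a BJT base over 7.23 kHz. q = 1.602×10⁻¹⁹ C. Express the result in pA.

88.9 pA

I_n = √(2qI·B)
2qI·B = 2 × 1.602×10⁻¹⁹ × 3.41×10⁻⁶ × 7.23×10³ = 7.90×10⁻²¹ A²
I_n = √(7.90×10⁻²¹) = 8.89×10⁻¹¹ A = 88.9 pA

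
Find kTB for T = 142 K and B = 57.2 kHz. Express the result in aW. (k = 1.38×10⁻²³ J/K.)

112 aW

P_n = kTB = 1.38×10⁻²³ × 142 × 5.72×10⁴ = 1.12×10⁻¹⁶ W = 112 aW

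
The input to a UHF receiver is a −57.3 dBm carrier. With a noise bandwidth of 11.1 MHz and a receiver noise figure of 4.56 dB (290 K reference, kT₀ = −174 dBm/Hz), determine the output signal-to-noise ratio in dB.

41.7 dB

Noise floor: N = −174 + 10 log₁₀(B) + NF
10 log₁₀(1.11×10⁷) = 70.45 dB
N = −174 + 70.45 + 4.56 = −98.99 dBm
SNR = P_sig − N = −57.3 − (−98.99) = 41.69 dB → 41.7 dB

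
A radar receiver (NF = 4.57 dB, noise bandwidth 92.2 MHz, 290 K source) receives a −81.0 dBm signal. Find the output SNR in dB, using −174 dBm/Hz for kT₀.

Noise floor: N = −174 + 10 log₁₀(B) + NF
10 log₁₀(9.22×10⁷) = 79.65 dB
N = −174 + 79.65 + 4.57 = −89.78 dBm
SNR = P_sig − N = −81.0 − (−89.78) = 8.78 dB → 8.8 dB

8.8 dB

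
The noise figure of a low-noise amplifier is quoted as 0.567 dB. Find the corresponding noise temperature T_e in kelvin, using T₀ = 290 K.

F = 10^(0.567/10) = 1.13946
T_e = (F − 1)·T₀ = (1.13946 − 1) × 290 = 40.4 K

40.4 K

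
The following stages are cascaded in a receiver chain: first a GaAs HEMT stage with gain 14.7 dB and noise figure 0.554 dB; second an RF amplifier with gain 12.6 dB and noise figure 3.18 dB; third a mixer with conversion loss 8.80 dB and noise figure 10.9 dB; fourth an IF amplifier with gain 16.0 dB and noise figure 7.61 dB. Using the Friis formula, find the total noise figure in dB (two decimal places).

1.01 dB

Convert to linear (a loss of L dB is a gain of −L dB): F_i = 10^(NF_i/10), G_i = 10^(G_i,dB/10)
  Stage 1: F_1 = 10^(0.554/10) = 1.136, G_1 = 10^(14.7/10) = 29.51
  Stage 2: F_2 = 10^(3.18/10) = 2.080, G_2 = 10^(12.6/10) = 18.20
  Stage 3: F_3 = 10^(10.9/10) = 12.30, G_3 = 10^(−8.80/10) = 0.1318
  Stage 4: F_4 = 10^(7.61/10) = 5.768, G_4 = 10^(16.0/10) = 39.81
Friis cascade:
  F = 1.136 + (2.080 − 1)/29.51 + (12.30 − 1)/537.0 + (5.768 − 1)/70.79 = 1.261
NF = 10 log₁₀(1.261) = 1.01 dB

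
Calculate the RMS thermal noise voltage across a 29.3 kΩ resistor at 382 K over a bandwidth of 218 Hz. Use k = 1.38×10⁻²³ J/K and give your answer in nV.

367 nV

V_n = √(4kTRB)
4kTRB = 4 × 1.38×10⁻²³ × 382 × 2.93×10⁴ × 2.18×10² = 1.35×10⁻¹³ V²
V_n = √(1.35×10⁻¹³) = 3.67×10⁻⁷ V = 367 nV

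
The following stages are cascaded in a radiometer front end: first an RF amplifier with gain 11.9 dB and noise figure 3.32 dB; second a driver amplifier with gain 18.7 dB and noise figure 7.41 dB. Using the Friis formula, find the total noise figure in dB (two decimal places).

Convert to linear (a loss of L dB is a gain of −L dB): F_i = 10^(NF_i/10), G_i = 10^(G_i,dB/10)
  Stage 1: F_1 = 10^(3.32/10) = 2.148, G_1 = 10^(11.9/10) = 15.49
  Stage 2: F_2 = 10^(7.41/10) = 5.508, G_2 = 10^(18.7/10) = 74.13
Friis cascade:
  F = 2.148 + (5.508 − 1)/15.49 = 2.439
NF = 10 log₁₀(2.439) = 3.87 dB

3.87 dB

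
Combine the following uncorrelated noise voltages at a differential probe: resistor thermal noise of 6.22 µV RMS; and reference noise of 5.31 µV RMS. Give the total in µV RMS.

8.18 µV

Uncorrelated sources add in power (mean-square): V_tot = √(ΣV_i²)
V_tot = √[(6.22×10⁻⁶)² + (5.31×10⁻⁶)²] = 8.18×10⁻⁶ V = 8.18 µV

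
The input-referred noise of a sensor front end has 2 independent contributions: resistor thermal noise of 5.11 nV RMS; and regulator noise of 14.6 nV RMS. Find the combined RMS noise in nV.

Uncorrelated sources add in power (mean-square): V_tot = √(ΣV_i²)
V_tot = √[(5.11×10⁻⁹)² + (1.46×10⁻⁸)²] = 1.55×10⁻⁸ V = 15.5 nV

15.5 nV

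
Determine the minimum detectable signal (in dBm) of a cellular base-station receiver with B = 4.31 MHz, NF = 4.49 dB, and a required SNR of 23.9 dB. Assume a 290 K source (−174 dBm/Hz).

−79.3 dBm

Sensitivity = −174 + 10 log₁₀(B) + NF + SNR_min
= −174 + 66.34 + 4.49 + 23.9
= −79.27 dBm → −79.3 dBm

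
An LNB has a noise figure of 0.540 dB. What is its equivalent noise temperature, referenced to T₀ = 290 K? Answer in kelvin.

F = 10^(0.540/10) = 1.1324
T_e = (F − 1)·T₀ = (1.1324 − 1) × 290 = 38.4 K

38.4 K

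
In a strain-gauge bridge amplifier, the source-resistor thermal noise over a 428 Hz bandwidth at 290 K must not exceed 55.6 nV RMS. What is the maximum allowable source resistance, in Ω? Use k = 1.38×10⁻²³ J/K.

Johnson–Nyquist: V_n = √(4kTRB) ⇒ R = V_n² / (4kTB)
4kTB = 4 × 1.38×10⁻²³ × 290 × 4.28×10² = 6.85×10⁻¹⁸
R = (5.56×10⁻⁸)² / 6.85×10⁻¹⁸ = 4.51×10² Ω = 451 Ω

451 Ω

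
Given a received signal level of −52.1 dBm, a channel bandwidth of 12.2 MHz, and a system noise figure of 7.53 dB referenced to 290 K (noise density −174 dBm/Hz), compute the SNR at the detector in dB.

Noise floor: N = −174 + 10 log₁₀(B) + NF
10 log₁₀(1.22×10⁷) = 70.86 dB
N = −174 + 70.86 + 7.53 = −95.61 dBm
SNR = P_sig − N = −52.1 − (−95.61) = 43.51 dB → 43.5 dB

43.5 dB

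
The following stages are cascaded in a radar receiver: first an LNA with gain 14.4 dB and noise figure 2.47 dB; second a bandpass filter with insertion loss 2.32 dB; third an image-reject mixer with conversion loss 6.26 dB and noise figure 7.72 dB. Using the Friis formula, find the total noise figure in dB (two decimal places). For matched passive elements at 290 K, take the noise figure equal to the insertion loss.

Convert to linear (a loss of L dB is a gain of −L dB): F_i = 10^(NF_i/10), G_i = 10^(G_i,dB/10)
  Stage 1: F_1 = 10^(2.47/10) = 1.766, G_1 = 10^(14.4/10) = 27.54
  Stage 2: F_2 = 10^(2.32/10) = 1.706, G_2 = 10^(−2.32/10) = 0.5861
  Stage 3: F_3 = 10^(7.72/10) = 5.916, G_3 = 10^(−6.26/10) = 0.2366
Friis cascade:
  F = 1.766 + (1.706 − 1)/27.54 + (5.916 − 1)/16.14 = 2.096
NF = 10 log₁₀(2.096) = 3.21 dB

3.21 dB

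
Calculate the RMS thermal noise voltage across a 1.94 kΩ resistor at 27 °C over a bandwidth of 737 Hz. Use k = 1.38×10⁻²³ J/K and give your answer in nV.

154 nV

T = 27 °C + 273.15 = 300.15 K
V_n = √(4kTRB)
4kTRB = 4 × 1.38×10⁻²³ × 300.15 × 1.94×10³ × 7.37×10² = 2.37×10⁻¹⁴ V²
V_n = √(2.37×10⁻¹⁴) = 1.54×10⁻⁷ V = 154 nV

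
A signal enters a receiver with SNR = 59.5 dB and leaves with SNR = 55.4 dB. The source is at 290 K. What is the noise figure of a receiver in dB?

4.1 dB

NF (dB) = SNR_in(dB) − SNR_out(dB) when the source is at T₀
NF = 59.5 − 55.4 = 4.1 dB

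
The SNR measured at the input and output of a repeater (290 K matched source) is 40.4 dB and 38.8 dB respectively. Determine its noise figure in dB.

1.6 dB

NF (dB) = SNR_in(dB) − SNR_out(dB) when the source is at T₀
NF = 40.4 − 38.8 = 1.6 dB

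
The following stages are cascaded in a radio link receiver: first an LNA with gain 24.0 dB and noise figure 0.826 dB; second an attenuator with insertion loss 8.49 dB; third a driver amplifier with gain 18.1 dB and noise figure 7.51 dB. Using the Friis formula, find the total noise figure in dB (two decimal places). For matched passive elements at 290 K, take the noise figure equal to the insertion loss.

Convert to linear (a loss of L dB is a gain of −L dB): F_i = 10^(NF_i/10), G_i = 10^(G_i,dB/10)
  Stage 1: F_1 = 10^(0.826/10) = 1.209, G_1 = 10^(24.0/10) = 251.2
  Stage 2: F_2 = 10^(8.49/10) = 7.063, G_2 = 10^(−8.49/10) = 0.1416
  Stage 3: F_3 = 10^(7.51/10) = 5.636, G_3 = 10^(18.1/10) = 64.57
Friis cascade:
  F = 1.209 + (7.063 − 1)/251.2 + (5.636 − 1)/35.56 = 1.364
NF = 10 log₁₀(1.364) = 1.35 dB

1.35 dB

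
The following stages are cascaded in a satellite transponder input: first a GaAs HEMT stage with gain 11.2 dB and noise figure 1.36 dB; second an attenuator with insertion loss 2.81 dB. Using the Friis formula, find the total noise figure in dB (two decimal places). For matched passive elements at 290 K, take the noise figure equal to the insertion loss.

Convert to linear (a loss of L dB is a gain of −L dB): F_i = 10^(NF_i/10), G_i = 10^(G_i,dB/10)
  Stage 1: F_1 = 10^(1.36/10) = 1.368, G_1 = 10^(11.2/10) = 13.18
  Stage 2: F_2 = 10^(2.81/10) = 1.910, G_2 = 10^(−2.81/10) = 0.5236
Friis cascade:
  F = 1.368 + (1.910 − 1)/13.18 = 1.437
NF = 10 log₁₀(1.437) = 1.57 dB

1.57 dB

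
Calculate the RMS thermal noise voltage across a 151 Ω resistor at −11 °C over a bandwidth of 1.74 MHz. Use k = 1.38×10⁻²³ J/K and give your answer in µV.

T = −11 °C + 273.15 = 262.15 K
V_n = √(4kTRB)
4kTRB = 4 × 1.38×10⁻²³ × 262.15 × 1.51×10² × 1.74×10⁶ = 3.80×10⁻¹² V²
V_n = √(3.80×10⁻¹²) = 1.95×10⁻⁶ V = 1.95 µV

1.95 µV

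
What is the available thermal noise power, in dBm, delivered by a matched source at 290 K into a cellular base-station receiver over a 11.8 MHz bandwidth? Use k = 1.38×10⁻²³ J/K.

P_n = kTB = 1.38×10⁻²³ × 290 × 1.18×10⁷ = 4.72×10⁻¹⁴ W
In dBm: 10 log₁₀(4.72×10⁻¹⁴ / 10⁻³) = −103.3 dBm

−103.3 dBm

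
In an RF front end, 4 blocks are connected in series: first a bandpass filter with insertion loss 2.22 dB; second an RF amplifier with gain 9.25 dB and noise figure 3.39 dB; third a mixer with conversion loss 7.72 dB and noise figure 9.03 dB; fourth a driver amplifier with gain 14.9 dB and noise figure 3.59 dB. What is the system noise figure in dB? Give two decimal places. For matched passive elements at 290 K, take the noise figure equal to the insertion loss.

8.15 dB

Convert to linear (a loss of L dB is a gain of −L dB): F_i = 10^(NF_i/10), G_i = 10^(G_i,dB/10)
  Stage 1: F_1 = 10^(2.22/10) = 1.667, G_1 = 10^(−2.22/10) = 0.5998
  Stage 2: F_2 = 10^(3.39/10) = 2.183, G_2 = 10^(9.25/10) = 8.414
  Stage 3: F_3 = 10^(9.03/10) = 7.998, G_3 = 10^(−7.72/10) = 0.1690
  Stage 4: F_4 = 10^(3.59/10) = 2.286, G_4 = 10^(14.9/10) = 30.90
Friis cascade:
  F = 1.667 + (2.183 − 1)/0.5998 + (7.998 − 1)/5.047 + (2.286 − 1)/0.8531 = 6.533
NF = 10 log₁₀(6.533) = 8.15 dB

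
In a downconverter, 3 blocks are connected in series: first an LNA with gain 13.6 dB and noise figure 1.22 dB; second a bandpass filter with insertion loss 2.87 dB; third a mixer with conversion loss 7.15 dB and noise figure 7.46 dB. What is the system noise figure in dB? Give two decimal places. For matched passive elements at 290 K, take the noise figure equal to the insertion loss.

Convert to linear (a loss of L dB is a gain of −L dB): F_i = 10^(NF_i/10), G_i = 10^(G_i,dB/10)
  Stage 1: F_1 = 10^(1.22/10) = 1.324, G_1 = 10^(13.6/10) = 22.91
  Stage 2: F_2 = 10^(2.87/10) = 1.936, G_2 = 10^(−2.87/10) = 0.5164
  Stage 3: F_3 = 10^(7.46/10) = 5.572, G_3 = 10^(−7.15/10) = 0.1928
Friis cascade:
  F = 1.324 + (1.936 − 1)/22.91 + (5.572 − 1)/11.83 = 1.752
NF = 10 log₁₀(1.752) = 2.43 dB

2.43 dB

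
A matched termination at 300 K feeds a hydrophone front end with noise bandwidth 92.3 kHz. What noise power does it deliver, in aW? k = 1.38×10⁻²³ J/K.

382 aW

P_n = kTB = 1.38×10⁻²³ × 300 × 9.23×10⁴ = 3.82×10⁻¹⁶ W = 382 aW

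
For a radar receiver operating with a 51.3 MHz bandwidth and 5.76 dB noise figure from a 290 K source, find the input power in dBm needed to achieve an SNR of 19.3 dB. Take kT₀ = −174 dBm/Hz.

Sensitivity = −174 + 10 log₁₀(B) + NF + SNR_min
= −174 + 77.1 + 5.76 + 19.3
= −71.84 dBm → −71.8 dBm

−71.8 dBm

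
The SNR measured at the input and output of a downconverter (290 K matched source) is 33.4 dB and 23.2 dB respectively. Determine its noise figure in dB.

NF (dB) = SNR_in(dB) − SNR_out(dB) when the source is at T₀
NF = 33.4 − 23.2 = 10.2 dB

10.2 dB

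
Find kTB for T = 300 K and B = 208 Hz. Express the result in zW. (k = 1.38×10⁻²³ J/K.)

861 zW

P_n = kTB = 1.38×10⁻²³ × 300 × 2.08×10² = 8.61×10⁻¹⁹ W = 861 zW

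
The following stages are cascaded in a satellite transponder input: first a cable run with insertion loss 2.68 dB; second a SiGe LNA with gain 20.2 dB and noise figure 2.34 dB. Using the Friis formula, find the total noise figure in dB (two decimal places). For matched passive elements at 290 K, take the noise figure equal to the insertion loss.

Convert to linear (a loss of L dB is a gain of −L dB): F_i = 10^(NF_i/10), G_i = 10^(G_i,dB/10)
  Stage 1: F_1 = 10^(2.68/10) = 1.854, G_1 = 10^(−2.68/10) = 0.5395
  Stage 2: F_2 = 10^(2.34/10) = 1.714, G_2 = 10^(20.2/10) = 104.7
Friis cascade:
  F = 1.854 + (1.714 − 1)/0.5395 = 3.177
NF = 10 log₁₀(3.177) = 5.02 dB

5.02 dB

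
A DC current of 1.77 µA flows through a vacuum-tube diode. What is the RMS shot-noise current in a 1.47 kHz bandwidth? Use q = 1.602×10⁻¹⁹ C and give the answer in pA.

28.9 pA

I_n = √(2qI·B)
2qI·B = 2 × 1.602×10⁻¹⁹ × 1.77×10⁻⁶ × 1.47×10³ = 8.34×10⁻²² A²
I_n = √(8.34×10⁻²²) = 2.89×10⁻¹¹ A = 28.9 pA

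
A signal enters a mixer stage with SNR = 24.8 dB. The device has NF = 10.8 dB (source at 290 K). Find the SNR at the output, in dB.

14.0 dB

By definition F = SNR_in/SNR_out, so in dB: SNR_out = SNR_in − NF
SNR_out = 24.8 − 10.8 = 14.0 dB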